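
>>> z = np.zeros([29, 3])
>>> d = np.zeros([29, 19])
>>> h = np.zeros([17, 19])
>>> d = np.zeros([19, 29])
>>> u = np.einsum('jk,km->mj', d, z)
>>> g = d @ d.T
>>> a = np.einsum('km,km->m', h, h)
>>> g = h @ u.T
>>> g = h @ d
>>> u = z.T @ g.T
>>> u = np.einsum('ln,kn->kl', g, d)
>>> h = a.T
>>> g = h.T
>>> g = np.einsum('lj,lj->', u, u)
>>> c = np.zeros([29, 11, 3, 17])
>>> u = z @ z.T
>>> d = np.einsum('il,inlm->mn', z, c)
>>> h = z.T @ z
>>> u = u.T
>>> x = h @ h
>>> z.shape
(29, 3)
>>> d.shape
(17, 11)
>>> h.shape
(3, 3)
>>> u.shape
(29, 29)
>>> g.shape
()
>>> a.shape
(19,)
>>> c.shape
(29, 11, 3, 17)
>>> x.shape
(3, 3)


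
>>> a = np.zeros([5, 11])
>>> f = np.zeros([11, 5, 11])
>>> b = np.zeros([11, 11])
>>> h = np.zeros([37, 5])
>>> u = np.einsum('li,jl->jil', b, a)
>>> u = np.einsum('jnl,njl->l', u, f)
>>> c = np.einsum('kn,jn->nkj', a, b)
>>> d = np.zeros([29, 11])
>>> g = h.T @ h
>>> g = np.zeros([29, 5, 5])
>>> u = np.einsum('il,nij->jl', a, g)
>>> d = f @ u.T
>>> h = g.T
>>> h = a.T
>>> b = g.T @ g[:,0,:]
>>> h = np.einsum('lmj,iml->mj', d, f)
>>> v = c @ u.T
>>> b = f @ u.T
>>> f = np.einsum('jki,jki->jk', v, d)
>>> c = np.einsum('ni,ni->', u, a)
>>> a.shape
(5, 11)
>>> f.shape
(11, 5)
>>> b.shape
(11, 5, 5)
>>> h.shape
(5, 5)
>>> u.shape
(5, 11)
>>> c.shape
()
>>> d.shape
(11, 5, 5)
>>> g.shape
(29, 5, 5)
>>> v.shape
(11, 5, 5)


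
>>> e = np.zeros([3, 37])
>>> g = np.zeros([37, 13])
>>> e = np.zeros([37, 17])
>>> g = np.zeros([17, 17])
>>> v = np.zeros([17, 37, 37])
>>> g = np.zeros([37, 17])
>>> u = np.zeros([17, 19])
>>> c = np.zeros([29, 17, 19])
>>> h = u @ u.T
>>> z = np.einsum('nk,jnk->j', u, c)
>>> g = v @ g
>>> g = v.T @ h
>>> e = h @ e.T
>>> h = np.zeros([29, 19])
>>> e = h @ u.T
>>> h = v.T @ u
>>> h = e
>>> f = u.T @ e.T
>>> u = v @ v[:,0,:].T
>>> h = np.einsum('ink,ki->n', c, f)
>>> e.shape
(29, 17)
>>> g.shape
(37, 37, 17)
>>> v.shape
(17, 37, 37)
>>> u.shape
(17, 37, 17)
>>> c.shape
(29, 17, 19)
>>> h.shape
(17,)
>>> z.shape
(29,)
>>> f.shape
(19, 29)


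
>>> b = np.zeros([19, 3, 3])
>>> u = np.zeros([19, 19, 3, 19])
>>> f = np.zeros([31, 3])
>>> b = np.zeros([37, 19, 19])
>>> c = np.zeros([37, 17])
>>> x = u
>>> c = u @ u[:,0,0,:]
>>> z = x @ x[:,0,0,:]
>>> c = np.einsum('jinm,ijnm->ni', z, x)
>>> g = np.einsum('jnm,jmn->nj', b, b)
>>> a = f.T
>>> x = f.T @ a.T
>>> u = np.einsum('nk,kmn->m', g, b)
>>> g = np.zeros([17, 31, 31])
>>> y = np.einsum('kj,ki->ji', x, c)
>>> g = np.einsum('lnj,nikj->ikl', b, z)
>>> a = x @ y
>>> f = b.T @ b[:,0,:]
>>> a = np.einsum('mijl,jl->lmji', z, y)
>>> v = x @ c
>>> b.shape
(37, 19, 19)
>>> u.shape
(19,)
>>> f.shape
(19, 19, 19)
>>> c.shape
(3, 19)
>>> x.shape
(3, 3)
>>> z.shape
(19, 19, 3, 19)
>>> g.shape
(19, 3, 37)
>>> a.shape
(19, 19, 3, 19)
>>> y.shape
(3, 19)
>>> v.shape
(3, 19)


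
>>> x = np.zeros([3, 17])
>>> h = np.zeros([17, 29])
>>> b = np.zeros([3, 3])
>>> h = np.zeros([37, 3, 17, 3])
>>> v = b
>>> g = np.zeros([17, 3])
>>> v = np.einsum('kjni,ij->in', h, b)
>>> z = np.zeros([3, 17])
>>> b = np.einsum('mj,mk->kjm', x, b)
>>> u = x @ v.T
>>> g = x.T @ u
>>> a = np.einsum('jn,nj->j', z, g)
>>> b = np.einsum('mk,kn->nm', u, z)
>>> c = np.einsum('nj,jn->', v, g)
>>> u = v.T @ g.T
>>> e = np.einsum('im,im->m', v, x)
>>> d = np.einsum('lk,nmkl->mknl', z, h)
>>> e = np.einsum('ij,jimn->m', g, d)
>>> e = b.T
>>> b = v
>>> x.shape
(3, 17)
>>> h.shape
(37, 3, 17, 3)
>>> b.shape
(3, 17)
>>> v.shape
(3, 17)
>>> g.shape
(17, 3)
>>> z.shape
(3, 17)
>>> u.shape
(17, 17)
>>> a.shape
(3,)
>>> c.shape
()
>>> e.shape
(3, 17)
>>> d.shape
(3, 17, 37, 3)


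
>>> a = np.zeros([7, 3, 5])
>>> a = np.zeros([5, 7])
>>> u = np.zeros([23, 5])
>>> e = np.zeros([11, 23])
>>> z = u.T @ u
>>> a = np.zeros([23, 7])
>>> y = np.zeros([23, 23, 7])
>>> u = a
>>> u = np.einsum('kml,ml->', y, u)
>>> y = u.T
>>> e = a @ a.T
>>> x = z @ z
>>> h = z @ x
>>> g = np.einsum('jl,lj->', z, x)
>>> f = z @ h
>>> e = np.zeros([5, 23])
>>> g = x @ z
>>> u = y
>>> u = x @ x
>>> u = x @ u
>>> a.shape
(23, 7)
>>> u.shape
(5, 5)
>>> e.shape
(5, 23)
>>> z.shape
(5, 5)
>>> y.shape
()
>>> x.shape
(5, 5)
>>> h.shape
(5, 5)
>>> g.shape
(5, 5)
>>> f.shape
(5, 5)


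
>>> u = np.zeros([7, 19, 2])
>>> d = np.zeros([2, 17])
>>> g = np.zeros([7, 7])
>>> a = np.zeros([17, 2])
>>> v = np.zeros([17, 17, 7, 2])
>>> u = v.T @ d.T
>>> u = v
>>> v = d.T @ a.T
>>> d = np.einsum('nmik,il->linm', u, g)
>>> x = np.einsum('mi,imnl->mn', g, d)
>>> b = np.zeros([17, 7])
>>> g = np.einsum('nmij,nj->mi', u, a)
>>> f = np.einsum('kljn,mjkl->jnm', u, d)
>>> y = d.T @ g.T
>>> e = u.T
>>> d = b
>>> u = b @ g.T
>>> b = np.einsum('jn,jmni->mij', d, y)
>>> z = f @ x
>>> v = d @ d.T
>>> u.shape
(17, 17)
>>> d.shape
(17, 7)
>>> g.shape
(17, 7)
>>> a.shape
(17, 2)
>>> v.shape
(17, 17)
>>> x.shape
(7, 17)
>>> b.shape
(17, 17, 17)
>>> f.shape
(7, 2, 7)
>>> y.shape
(17, 17, 7, 17)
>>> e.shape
(2, 7, 17, 17)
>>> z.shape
(7, 2, 17)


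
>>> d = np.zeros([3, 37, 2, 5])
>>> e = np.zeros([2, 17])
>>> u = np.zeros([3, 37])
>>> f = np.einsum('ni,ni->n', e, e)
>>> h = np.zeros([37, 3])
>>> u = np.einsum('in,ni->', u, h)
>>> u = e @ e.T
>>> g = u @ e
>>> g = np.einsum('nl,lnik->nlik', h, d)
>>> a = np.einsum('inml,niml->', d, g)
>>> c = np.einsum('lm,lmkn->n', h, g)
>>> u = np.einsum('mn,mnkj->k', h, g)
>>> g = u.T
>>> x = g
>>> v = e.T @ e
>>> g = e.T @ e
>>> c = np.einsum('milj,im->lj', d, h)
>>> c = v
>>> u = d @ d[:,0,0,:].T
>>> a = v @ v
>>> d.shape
(3, 37, 2, 5)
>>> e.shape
(2, 17)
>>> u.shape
(3, 37, 2, 3)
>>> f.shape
(2,)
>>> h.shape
(37, 3)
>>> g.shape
(17, 17)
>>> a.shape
(17, 17)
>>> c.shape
(17, 17)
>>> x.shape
(2,)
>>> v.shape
(17, 17)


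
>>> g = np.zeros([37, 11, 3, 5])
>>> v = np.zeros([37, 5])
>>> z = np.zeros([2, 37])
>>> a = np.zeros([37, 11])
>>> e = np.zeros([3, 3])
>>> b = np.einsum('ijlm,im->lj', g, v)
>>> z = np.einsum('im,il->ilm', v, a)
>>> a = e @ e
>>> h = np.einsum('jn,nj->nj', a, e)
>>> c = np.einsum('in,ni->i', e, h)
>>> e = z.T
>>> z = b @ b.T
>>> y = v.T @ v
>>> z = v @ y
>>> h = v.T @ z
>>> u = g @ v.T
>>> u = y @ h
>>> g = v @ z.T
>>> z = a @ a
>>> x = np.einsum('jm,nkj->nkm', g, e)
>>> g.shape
(37, 37)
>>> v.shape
(37, 5)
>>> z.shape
(3, 3)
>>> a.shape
(3, 3)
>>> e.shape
(5, 11, 37)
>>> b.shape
(3, 11)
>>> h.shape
(5, 5)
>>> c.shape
(3,)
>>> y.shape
(5, 5)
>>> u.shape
(5, 5)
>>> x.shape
(5, 11, 37)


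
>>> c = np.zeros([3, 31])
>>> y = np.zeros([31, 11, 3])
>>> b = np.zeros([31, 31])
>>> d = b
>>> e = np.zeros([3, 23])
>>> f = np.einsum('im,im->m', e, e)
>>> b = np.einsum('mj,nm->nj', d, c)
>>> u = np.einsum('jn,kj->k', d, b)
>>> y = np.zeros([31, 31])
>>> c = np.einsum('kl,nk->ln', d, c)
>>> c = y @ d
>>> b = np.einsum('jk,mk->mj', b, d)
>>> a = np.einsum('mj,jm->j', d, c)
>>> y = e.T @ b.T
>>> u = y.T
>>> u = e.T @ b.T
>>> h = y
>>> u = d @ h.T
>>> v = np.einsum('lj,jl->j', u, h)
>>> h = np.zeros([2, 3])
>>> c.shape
(31, 31)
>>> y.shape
(23, 31)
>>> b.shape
(31, 3)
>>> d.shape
(31, 31)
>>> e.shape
(3, 23)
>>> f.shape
(23,)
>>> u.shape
(31, 23)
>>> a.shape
(31,)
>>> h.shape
(2, 3)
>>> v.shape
(23,)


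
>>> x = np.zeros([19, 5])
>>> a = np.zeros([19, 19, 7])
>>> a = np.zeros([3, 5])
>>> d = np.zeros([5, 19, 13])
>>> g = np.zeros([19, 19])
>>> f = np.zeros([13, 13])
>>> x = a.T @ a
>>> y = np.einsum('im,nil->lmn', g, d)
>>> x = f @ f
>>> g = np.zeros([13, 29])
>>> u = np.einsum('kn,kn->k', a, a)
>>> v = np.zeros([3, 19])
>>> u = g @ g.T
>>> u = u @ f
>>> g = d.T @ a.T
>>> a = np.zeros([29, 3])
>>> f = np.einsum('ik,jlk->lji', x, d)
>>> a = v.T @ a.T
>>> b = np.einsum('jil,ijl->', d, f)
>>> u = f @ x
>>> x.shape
(13, 13)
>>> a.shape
(19, 29)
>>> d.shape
(5, 19, 13)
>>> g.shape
(13, 19, 3)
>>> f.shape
(19, 5, 13)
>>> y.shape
(13, 19, 5)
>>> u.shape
(19, 5, 13)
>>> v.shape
(3, 19)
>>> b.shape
()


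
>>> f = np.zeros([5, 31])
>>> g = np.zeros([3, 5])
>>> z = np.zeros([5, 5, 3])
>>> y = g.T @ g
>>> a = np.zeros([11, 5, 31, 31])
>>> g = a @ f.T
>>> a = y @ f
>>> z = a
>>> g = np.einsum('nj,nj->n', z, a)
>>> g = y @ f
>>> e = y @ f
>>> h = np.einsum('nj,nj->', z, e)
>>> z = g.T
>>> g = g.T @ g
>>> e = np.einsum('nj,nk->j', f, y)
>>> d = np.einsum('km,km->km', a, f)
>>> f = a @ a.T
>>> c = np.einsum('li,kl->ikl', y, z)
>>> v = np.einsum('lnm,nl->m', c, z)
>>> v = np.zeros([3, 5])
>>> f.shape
(5, 5)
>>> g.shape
(31, 31)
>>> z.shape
(31, 5)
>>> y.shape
(5, 5)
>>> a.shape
(5, 31)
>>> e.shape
(31,)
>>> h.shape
()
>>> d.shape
(5, 31)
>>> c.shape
(5, 31, 5)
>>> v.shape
(3, 5)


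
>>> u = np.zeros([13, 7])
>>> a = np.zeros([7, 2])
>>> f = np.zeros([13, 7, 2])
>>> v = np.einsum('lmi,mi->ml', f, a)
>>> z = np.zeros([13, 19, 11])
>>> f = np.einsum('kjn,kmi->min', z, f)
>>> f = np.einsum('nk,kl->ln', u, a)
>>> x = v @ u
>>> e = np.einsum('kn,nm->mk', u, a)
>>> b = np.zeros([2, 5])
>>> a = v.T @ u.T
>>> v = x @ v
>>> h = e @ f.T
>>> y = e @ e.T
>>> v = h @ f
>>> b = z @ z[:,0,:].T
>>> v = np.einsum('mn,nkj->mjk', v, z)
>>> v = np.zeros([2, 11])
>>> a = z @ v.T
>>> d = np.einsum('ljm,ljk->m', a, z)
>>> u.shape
(13, 7)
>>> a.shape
(13, 19, 2)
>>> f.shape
(2, 13)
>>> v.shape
(2, 11)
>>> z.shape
(13, 19, 11)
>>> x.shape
(7, 7)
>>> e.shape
(2, 13)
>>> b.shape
(13, 19, 13)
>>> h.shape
(2, 2)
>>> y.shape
(2, 2)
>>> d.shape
(2,)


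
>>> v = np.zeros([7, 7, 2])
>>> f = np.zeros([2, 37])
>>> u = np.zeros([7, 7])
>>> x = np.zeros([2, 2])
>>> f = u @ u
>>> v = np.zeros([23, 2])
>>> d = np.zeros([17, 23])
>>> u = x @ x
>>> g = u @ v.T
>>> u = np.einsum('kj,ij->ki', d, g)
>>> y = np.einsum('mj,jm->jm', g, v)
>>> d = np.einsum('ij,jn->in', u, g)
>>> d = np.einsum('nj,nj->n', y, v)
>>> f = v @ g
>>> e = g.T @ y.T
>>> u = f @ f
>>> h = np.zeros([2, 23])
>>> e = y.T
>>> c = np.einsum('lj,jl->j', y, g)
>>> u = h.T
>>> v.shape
(23, 2)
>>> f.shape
(23, 23)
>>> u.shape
(23, 2)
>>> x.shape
(2, 2)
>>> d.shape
(23,)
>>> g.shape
(2, 23)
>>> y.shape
(23, 2)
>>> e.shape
(2, 23)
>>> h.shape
(2, 23)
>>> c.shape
(2,)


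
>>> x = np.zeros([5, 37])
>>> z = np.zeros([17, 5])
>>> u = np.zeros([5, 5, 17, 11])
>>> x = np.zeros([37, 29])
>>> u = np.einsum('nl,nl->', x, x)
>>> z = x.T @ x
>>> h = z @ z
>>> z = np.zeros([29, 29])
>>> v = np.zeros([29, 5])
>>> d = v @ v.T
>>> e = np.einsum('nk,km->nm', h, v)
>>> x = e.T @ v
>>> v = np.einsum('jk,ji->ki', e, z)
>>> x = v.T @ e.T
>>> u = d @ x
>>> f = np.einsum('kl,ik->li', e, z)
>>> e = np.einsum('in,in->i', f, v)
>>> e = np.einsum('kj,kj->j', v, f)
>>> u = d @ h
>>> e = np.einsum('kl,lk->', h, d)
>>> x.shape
(29, 29)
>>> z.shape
(29, 29)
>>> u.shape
(29, 29)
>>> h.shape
(29, 29)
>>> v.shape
(5, 29)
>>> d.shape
(29, 29)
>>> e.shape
()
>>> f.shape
(5, 29)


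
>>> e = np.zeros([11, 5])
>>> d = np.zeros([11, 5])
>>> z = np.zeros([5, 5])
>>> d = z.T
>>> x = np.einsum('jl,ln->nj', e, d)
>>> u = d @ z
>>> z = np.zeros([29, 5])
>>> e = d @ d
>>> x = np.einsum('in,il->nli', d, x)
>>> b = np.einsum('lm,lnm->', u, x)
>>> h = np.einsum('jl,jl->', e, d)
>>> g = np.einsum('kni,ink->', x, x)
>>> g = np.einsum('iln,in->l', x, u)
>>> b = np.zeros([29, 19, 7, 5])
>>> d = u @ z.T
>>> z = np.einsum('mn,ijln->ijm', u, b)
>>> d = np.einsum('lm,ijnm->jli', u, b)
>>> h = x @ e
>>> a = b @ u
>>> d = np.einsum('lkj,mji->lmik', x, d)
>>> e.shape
(5, 5)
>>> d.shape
(5, 19, 29, 11)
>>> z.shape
(29, 19, 5)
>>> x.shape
(5, 11, 5)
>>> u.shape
(5, 5)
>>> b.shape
(29, 19, 7, 5)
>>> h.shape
(5, 11, 5)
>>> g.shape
(11,)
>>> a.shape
(29, 19, 7, 5)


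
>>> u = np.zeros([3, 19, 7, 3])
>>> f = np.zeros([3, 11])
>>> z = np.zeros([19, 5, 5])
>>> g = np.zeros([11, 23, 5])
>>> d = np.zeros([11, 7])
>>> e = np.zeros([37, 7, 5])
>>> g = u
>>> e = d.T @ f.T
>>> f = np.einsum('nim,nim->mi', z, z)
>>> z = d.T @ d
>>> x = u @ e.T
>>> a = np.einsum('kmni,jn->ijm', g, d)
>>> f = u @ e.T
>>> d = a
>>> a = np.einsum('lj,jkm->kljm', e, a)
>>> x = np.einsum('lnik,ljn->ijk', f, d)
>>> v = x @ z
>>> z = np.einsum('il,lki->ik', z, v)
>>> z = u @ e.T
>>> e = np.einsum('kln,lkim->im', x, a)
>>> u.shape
(3, 19, 7, 3)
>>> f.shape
(3, 19, 7, 7)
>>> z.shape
(3, 19, 7, 7)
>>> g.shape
(3, 19, 7, 3)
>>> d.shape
(3, 11, 19)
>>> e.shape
(3, 19)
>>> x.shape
(7, 11, 7)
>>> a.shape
(11, 7, 3, 19)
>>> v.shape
(7, 11, 7)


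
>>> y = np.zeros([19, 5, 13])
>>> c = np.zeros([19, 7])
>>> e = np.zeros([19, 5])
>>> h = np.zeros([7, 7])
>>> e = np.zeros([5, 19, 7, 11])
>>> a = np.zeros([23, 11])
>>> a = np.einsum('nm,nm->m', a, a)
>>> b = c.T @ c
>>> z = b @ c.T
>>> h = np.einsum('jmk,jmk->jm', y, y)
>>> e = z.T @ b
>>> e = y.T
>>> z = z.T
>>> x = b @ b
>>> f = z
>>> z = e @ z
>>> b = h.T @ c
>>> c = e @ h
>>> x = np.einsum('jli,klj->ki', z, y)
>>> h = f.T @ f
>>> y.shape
(19, 5, 13)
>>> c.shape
(13, 5, 5)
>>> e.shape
(13, 5, 19)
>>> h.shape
(7, 7)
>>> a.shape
(11,)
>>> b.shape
(5, 7)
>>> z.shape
(13, 5, 7)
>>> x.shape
(19, 7)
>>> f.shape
(19, 7)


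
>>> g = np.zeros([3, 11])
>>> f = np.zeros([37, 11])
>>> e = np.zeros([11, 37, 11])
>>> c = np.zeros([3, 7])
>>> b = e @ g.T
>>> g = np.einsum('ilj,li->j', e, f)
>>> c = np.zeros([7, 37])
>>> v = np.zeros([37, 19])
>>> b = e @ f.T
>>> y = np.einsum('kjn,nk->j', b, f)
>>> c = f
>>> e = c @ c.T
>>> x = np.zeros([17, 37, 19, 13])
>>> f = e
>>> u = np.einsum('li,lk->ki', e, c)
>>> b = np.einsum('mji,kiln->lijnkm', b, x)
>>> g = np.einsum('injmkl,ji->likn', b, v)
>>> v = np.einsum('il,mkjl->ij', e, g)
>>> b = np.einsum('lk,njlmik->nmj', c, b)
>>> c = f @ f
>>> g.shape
(11, 19, 17, 37)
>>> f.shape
(37, 37)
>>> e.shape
(37, 37)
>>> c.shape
(37, 37)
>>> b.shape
(19, 13, 37)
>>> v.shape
(37, 17)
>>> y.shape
(37,)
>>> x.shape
(17, 37, 19, 13)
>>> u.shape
(11, 37)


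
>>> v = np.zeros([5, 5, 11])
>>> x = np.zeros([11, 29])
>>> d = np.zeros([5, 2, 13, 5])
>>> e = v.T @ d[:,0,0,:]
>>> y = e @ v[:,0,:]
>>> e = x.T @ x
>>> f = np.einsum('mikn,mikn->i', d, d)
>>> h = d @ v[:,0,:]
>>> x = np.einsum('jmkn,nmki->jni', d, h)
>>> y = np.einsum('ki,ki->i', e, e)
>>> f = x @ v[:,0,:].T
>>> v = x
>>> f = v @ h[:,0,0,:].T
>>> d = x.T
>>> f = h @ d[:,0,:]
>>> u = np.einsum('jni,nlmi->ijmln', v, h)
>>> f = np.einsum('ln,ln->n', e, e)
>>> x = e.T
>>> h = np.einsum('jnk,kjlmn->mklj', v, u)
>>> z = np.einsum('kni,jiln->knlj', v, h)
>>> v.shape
(5, 5, 11)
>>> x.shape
(29, 29)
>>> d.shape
(11, 5, 5)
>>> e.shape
(29, 29)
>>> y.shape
(29,)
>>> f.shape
(29,)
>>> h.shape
(2, 11, 13, 5)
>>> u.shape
(11, 5, 13, 2, 5)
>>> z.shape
(5, 5, 13, 2)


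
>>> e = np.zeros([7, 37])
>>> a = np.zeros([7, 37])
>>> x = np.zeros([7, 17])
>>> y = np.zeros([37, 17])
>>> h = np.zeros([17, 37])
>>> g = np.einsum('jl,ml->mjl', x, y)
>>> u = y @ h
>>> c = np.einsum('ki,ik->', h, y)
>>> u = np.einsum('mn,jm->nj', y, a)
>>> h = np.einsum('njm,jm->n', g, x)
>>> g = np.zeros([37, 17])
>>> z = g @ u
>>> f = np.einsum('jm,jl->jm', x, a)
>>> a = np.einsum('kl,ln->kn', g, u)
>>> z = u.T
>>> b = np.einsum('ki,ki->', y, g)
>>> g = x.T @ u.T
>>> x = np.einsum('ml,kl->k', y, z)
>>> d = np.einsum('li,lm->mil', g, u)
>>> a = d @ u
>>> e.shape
(7, 37)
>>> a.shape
(7, 17, 7)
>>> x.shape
(7,)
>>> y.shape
(37, 17)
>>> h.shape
(37,)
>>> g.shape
(17, 17)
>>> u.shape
(17, 7)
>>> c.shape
()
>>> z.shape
(7, 17)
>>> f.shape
(7, 17)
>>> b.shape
()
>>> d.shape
(7, 17, 17)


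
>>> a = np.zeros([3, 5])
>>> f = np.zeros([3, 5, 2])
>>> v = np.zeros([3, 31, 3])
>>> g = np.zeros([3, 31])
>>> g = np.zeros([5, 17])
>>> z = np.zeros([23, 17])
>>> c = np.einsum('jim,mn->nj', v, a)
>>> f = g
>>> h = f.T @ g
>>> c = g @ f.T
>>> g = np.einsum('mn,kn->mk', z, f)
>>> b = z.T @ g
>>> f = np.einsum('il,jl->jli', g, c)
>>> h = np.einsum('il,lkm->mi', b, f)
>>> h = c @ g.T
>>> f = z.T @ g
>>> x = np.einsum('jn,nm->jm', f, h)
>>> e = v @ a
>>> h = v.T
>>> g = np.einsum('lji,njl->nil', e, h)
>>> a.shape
(3, 5)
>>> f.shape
(17, 5)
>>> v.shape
(3, 31, 3)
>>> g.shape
(3, 5, 3)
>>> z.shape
(23, 17)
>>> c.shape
(5, 5)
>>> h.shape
(3, 31, 3)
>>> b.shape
(17, 5)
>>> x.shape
(17, 23)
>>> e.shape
(3, 31, 5)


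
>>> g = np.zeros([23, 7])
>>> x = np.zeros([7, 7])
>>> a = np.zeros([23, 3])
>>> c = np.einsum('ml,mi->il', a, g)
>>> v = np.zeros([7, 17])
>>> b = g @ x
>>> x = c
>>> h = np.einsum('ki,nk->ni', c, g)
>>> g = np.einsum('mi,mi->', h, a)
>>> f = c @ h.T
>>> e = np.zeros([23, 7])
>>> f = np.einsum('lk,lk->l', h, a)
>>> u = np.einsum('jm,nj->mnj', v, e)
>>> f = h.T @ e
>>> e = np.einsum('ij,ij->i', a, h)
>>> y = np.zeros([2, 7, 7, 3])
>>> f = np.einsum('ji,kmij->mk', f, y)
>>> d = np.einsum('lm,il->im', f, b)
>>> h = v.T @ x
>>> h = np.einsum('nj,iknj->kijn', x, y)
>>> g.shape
()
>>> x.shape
(7, 3)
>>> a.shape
(23, 3)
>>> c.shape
(7, 3)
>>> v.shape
(7, 17)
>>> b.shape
(23, 7)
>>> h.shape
(7, 2, 3, 7)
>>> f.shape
(7, 2)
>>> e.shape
(23,)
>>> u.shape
(17, 23, 7)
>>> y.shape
(2, 7, 7, 3)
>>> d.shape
(23, 2)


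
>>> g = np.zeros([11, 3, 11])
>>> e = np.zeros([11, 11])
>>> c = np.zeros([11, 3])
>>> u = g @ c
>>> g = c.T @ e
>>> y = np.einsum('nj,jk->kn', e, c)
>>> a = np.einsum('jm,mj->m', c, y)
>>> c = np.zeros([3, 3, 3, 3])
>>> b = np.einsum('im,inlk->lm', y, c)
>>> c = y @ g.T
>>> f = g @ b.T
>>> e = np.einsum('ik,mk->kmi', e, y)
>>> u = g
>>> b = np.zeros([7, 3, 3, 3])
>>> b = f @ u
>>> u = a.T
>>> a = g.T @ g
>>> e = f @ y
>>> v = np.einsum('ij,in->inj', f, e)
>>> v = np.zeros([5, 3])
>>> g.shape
(3, 11)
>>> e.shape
(3, 11)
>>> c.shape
(3, 3)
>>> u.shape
(3,)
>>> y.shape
(3, 11)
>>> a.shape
(11, 11)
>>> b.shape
(3, 11)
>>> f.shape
(3, 3)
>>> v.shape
(5, 3)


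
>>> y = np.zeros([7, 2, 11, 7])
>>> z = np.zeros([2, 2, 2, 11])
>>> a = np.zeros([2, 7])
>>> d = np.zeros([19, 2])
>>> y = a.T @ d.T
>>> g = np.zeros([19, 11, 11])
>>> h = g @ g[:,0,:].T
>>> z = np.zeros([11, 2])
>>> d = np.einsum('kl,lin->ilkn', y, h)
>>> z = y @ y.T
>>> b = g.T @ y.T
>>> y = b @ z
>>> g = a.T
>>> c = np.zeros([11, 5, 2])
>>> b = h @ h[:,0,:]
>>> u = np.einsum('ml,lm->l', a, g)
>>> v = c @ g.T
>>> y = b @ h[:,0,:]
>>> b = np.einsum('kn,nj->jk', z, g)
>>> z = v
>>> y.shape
(19, 11, 19)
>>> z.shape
(11, 5, 7)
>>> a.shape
(2, 7)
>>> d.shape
(11, 19, 7, 19)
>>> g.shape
(7, 2)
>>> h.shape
(19, 11, 19)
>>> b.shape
(2, 7)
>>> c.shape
(11, 5, 2)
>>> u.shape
(7,)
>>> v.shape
(11, 5, 7)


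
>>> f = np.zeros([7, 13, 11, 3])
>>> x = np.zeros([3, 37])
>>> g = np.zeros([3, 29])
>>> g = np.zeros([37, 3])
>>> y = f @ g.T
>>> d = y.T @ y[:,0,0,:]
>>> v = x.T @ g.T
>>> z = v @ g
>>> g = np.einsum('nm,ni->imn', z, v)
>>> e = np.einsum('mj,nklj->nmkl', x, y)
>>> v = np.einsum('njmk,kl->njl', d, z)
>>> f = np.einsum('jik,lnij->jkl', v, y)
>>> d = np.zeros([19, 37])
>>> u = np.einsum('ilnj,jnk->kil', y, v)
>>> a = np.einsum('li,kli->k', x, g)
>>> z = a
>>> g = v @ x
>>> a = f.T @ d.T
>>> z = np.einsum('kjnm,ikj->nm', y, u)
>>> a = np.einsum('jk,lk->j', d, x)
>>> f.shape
(37, 3, 7)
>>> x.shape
(3, 37)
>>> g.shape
(37, 11, 37)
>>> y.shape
(7, 13, 11, 37)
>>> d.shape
(19, 37)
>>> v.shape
(37, 11, 3)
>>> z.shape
(11, 37)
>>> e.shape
(7, 3, 13, 11)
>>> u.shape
(3, 7, 13)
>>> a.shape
(19,)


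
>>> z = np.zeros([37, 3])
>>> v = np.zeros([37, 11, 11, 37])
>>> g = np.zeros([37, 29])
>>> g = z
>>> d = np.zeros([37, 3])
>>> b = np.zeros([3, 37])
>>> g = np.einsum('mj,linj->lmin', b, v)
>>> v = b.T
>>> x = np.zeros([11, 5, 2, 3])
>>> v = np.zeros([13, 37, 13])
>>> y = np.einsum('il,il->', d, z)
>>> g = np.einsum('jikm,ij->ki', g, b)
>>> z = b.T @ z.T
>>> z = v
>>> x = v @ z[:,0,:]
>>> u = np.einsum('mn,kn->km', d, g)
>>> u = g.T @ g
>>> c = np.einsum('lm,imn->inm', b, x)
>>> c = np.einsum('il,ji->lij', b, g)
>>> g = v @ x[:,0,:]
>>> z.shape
(13, 37, 13)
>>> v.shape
(13, 37, 13)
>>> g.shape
(13, 37, 13)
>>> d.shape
(37, 3)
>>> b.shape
(3, 37)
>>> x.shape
(13, 37, 13)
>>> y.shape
()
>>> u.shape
(3, 3)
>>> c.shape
(37, 3, 11)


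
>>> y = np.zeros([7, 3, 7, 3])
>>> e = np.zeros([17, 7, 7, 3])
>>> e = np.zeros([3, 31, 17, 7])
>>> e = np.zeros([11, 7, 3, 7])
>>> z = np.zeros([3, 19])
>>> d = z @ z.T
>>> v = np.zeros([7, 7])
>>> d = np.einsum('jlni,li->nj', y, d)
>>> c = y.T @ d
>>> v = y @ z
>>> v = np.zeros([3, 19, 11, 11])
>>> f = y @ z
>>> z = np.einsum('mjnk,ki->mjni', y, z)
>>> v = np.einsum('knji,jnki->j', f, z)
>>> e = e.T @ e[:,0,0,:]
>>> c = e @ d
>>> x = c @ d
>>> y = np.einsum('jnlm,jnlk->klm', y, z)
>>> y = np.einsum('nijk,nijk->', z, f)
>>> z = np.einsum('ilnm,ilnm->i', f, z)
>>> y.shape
()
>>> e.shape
(7, 3, 7, 7)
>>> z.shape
(7,)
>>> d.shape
(7, 7)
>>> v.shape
(7,)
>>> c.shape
(7, 3, 7, 7)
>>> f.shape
(7, 3, 7, 19)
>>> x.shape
(7, 3, 7, 7)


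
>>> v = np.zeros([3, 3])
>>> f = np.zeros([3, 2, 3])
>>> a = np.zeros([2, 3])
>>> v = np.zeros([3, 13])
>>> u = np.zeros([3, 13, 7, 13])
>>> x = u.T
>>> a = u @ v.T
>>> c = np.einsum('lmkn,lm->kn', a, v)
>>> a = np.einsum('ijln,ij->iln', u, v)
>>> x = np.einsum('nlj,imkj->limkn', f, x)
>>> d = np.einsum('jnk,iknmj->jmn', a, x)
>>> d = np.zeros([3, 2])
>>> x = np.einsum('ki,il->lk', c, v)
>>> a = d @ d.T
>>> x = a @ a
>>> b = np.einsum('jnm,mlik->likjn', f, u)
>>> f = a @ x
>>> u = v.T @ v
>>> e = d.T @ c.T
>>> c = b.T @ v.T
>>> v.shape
(3, 13)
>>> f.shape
(3, 3)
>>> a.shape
(3, 3)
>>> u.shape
(13, 13)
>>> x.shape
(3, 3)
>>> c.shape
(2, 3, 13, 7, 3)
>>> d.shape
(3, 2)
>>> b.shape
(13, 7, 13, 3, 2)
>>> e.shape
(2, 7)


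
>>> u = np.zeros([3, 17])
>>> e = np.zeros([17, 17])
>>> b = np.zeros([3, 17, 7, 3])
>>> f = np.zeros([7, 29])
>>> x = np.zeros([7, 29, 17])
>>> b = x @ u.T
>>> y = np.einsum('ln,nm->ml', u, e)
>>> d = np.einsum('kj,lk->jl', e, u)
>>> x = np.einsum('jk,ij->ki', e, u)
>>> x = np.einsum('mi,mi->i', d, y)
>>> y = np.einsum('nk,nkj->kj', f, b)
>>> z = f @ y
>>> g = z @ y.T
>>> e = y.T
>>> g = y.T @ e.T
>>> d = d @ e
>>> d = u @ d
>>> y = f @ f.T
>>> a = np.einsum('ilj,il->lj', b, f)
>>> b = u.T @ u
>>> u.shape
(3, 17)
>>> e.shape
(3, 29)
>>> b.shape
(17, 17)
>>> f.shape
(7, 29)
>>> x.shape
(3,)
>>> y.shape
(7, 7)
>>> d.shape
(3, 29)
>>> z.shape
(7, 3)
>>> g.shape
(3, 3)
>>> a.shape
(29, 3)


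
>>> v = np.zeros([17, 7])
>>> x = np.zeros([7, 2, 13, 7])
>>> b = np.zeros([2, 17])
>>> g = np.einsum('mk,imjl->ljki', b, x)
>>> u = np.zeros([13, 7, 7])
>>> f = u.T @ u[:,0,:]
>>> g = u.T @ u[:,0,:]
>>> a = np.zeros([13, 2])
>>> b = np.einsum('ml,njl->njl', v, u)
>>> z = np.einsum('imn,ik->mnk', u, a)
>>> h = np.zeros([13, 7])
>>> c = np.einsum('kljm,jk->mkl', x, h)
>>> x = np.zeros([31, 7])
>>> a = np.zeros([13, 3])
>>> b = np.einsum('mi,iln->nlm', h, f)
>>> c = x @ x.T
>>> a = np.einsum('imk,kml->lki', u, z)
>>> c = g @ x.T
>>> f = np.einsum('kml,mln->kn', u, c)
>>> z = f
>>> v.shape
(17, 7)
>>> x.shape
(31, 7)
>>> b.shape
(7, 7, 13)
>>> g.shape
(7, 7, 7)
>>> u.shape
(13, 7, 7)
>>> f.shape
(13, 31)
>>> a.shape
(2, 7, 13)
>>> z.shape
(13, 31)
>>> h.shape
(13, 7)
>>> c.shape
(7, 7, 31)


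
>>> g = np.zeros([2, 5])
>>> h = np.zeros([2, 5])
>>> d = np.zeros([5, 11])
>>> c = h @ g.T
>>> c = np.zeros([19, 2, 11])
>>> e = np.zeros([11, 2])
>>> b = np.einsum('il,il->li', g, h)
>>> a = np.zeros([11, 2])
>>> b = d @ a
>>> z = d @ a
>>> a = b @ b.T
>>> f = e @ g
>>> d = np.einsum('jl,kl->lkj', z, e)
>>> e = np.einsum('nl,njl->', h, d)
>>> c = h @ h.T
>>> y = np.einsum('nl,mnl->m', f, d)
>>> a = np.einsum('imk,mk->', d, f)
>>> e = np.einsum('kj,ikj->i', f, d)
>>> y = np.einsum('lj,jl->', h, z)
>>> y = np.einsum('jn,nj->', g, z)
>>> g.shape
(2, 5)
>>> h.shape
(2, 5)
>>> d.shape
(2, 11, 5)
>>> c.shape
(2, 2)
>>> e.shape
(2,)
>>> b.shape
(5, 2)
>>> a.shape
()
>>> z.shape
(5, 2)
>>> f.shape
(11, 5)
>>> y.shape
()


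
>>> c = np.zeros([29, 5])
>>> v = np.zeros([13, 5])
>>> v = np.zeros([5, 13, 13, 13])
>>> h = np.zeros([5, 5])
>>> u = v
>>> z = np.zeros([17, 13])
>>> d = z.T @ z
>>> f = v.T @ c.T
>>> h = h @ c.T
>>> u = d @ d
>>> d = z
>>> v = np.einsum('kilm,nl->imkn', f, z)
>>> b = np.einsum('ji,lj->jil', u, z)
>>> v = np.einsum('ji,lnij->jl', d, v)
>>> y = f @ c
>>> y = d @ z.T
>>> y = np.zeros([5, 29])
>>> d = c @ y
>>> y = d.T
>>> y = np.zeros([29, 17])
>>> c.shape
(29, 5)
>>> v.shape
(17, 13)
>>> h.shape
(5, 29)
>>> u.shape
(13, 13)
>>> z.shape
(17, 13)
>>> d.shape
(29, 29)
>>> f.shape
(13, 13, 13, 29)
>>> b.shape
(13, 13, 17)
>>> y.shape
(29, 17)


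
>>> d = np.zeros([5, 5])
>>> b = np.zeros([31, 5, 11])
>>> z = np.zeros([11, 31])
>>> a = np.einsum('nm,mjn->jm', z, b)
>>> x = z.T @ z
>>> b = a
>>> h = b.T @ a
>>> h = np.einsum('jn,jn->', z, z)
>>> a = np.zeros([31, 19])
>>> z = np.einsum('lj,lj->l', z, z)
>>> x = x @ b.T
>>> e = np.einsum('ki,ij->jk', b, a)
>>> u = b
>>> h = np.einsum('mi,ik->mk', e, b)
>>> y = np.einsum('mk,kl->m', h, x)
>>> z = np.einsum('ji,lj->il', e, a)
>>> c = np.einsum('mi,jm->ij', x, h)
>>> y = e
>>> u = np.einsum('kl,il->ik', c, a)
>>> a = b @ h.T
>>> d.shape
(5, 5)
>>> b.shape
(5, 31)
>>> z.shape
(5, 31)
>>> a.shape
(5, 19)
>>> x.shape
(31, 5)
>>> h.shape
(19, 31)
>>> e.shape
(19, 5)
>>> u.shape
(31, 5)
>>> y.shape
(19, 5)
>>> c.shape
(5, 19)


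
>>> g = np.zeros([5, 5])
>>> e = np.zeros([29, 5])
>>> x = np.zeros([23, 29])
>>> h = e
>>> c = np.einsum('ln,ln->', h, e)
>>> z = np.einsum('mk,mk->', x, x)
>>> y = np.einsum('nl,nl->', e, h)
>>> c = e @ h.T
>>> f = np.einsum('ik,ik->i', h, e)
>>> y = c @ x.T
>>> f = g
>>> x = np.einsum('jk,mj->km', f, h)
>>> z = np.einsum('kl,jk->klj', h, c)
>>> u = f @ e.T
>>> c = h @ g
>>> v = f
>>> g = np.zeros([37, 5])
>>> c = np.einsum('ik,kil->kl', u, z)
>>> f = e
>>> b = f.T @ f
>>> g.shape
(37, 5)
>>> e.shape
(29, 5)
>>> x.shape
(5, 29)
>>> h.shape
(29, 5)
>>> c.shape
(29, 29)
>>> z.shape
(29, 5, 29)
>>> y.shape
(29, 23)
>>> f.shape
(29, 5)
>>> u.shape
(5, 29)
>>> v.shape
(5, 5)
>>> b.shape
(5, 5)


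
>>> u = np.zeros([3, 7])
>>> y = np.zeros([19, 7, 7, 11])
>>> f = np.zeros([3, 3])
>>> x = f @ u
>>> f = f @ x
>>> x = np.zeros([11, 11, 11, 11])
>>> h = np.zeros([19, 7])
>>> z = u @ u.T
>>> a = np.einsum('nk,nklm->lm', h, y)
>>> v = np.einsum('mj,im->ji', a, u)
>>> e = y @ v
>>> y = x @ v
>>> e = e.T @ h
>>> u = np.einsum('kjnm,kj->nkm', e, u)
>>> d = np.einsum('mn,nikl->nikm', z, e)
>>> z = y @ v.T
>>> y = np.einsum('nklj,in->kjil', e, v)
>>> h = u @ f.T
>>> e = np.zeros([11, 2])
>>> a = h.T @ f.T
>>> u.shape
(7, 3, 7)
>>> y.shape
(7, 7, 11, 7)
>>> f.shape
(3, 7)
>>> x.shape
(11, 11, 11, 11)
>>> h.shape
(7, 3, 3)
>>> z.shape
(11, 11, 11, 11)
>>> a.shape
(3, 3, 3)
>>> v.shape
(11, 3)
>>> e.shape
(11, 2)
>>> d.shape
(3, 7, 7, 3)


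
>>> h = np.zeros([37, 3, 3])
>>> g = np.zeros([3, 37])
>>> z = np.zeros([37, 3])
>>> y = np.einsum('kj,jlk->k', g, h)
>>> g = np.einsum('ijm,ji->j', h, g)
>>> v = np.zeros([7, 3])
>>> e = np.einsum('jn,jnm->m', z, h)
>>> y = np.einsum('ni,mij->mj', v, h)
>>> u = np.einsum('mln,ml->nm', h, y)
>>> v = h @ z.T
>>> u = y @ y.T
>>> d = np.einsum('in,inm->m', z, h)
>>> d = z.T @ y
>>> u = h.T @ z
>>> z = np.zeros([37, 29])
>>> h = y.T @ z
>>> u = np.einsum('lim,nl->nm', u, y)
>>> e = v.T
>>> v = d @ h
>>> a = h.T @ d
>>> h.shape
(3, 29)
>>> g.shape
(3,)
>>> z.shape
(37, 29)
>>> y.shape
(37, 3)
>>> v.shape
(3, 29)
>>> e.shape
(37, 3, 37)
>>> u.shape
(37, 3)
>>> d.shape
(3, 3)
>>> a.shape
(29, 3)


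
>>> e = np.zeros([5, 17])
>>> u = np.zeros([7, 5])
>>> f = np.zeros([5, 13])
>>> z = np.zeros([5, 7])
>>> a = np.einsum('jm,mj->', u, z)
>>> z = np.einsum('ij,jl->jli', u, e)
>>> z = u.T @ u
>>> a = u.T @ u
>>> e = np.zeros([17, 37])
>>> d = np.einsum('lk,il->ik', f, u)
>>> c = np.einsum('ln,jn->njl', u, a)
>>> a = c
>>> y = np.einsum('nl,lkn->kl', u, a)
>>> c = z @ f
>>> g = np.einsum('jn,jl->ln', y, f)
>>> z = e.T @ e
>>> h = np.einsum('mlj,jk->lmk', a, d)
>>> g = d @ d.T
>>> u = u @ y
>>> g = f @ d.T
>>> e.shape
(17, 37)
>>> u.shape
(7, 5)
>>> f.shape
(5, 13)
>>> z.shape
(37, 37)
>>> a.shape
(5, 5, 7)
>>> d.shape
(7, 13)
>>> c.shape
(5, 13)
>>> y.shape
(5, 5)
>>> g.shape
(5, 7)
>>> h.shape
(5, 5, 13)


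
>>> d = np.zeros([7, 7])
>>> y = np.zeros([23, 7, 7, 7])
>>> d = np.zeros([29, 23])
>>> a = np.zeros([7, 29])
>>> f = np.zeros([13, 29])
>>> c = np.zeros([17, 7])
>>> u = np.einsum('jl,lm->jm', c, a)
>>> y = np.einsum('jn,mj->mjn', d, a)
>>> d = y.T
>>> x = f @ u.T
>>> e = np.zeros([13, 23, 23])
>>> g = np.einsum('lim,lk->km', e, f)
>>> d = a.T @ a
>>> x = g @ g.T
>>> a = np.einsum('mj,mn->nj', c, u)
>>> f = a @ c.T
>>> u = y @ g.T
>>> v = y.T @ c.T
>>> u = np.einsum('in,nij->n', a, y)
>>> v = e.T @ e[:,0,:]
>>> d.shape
(29, 29)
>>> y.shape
(7, 29, 23)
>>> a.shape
(29, 7)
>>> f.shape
(29, 17)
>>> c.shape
(17, 7)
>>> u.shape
(7,)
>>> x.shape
(29, 29)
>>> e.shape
(13, 23, 23)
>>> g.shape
(29, 23)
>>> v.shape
(23, 23, 23)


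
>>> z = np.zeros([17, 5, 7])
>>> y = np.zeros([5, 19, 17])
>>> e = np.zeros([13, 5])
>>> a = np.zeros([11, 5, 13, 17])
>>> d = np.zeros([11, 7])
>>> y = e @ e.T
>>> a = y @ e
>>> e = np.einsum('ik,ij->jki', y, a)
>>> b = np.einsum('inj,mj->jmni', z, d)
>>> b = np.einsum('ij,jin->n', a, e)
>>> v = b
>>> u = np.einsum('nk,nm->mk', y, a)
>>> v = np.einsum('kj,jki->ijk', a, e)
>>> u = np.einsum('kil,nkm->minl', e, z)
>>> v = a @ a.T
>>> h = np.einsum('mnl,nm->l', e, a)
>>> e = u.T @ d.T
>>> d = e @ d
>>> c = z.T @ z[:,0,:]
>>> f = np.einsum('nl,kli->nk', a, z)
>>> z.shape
(17, 5, 7)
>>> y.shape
(13, 13)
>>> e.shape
(13, 17, 13, 11)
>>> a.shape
(13, 5)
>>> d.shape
(13, 17, 13, 7)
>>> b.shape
(13,)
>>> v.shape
(13, 13)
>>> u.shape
(7, 13, 17, 13)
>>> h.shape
(13,)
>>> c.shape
(7, 5, 7)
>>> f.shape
(13, 17)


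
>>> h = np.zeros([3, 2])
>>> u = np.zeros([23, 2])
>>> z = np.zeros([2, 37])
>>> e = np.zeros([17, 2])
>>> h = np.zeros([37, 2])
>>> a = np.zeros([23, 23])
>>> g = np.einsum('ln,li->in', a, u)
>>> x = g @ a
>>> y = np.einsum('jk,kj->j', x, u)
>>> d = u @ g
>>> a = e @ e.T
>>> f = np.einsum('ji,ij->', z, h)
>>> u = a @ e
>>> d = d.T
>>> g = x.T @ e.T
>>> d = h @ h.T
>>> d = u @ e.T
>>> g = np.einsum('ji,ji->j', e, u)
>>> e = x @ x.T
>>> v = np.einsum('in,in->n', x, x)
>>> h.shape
(37, 2)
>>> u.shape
(17, 2)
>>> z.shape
(2, 37)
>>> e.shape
(2, 2)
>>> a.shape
(17, 17)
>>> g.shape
(17,)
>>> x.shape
(2, 23)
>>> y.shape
(2,)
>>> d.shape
(17, 17)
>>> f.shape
()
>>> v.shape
(23,)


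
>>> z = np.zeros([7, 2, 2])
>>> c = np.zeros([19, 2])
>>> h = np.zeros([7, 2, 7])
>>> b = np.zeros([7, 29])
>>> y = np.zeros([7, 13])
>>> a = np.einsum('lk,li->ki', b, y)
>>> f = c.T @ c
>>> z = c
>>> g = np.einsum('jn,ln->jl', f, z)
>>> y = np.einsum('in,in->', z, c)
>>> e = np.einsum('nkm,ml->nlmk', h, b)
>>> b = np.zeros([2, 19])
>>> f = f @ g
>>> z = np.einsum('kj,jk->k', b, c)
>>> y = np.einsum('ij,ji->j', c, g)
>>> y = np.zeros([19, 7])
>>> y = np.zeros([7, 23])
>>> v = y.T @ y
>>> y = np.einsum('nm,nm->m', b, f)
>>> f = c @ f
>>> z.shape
(2,)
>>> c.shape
(19, 2)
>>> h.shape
(7, 2, 7)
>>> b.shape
(2, 19)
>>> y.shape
(19,)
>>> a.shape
(29, 13)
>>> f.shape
(19, 19)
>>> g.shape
(2, 19)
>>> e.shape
(7, 29, 7, 2)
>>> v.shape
(23, 23)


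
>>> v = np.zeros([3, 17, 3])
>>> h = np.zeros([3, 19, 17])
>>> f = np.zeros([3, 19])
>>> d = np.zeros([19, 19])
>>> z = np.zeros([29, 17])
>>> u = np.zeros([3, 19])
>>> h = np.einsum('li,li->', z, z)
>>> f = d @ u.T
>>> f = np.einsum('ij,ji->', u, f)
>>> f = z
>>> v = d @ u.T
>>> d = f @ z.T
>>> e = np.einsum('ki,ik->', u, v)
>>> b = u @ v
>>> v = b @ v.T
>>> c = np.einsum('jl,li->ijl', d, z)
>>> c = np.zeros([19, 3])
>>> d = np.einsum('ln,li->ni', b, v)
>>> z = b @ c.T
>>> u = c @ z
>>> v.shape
(3, 19)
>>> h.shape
()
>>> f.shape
(29, 17)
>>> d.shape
(3, 19)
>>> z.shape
(3, 19)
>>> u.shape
(19, 19)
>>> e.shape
()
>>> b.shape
(3, 3)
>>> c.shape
(19, 3)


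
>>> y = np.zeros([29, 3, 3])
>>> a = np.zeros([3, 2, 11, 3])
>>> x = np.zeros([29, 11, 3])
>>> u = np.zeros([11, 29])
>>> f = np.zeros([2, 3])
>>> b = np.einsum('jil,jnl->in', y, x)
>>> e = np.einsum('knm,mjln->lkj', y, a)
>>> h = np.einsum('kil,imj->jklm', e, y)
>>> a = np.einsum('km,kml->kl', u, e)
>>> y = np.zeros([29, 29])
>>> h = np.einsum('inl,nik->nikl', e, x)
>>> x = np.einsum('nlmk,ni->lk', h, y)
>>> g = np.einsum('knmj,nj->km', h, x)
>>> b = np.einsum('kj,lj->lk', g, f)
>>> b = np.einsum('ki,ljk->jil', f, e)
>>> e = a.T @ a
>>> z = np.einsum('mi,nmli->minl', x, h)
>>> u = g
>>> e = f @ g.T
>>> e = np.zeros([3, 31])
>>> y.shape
(29, 29)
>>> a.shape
(11, 2)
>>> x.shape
(11, 2)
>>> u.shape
(29, 3)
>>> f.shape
(2, 3)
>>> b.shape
(29, 3, 11)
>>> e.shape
(3, 31)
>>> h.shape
(29, 11, 3, 2)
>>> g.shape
(29, 3)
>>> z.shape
(11, 2, 29, 3)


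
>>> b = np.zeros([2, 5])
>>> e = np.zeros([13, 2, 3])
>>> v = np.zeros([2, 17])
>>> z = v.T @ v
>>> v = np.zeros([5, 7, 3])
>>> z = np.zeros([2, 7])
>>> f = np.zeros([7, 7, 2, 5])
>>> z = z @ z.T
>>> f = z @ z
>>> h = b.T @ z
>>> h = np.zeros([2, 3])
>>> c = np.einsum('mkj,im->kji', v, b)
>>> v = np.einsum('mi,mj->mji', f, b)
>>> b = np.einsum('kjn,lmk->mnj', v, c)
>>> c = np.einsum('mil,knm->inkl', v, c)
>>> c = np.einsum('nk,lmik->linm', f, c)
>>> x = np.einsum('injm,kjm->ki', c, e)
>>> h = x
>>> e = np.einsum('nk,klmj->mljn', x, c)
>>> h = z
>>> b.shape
(3, 2, 5)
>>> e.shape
(2, 7, 3, 13)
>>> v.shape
(2, 5, 2)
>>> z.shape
(2, 2)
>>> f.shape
(2, 2)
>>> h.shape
(2, 2)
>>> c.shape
(5, 7, 2, 3)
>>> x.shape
(13, 5)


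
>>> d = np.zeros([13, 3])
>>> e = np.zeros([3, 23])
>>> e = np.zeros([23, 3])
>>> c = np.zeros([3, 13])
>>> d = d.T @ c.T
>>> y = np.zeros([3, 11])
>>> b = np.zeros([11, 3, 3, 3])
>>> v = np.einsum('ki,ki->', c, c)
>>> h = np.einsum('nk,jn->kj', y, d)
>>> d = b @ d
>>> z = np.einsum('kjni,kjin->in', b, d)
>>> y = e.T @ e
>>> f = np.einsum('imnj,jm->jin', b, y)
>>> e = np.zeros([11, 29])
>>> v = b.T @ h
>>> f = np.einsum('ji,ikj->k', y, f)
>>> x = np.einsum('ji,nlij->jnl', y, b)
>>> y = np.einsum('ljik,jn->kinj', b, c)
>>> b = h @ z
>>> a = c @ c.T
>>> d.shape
(11, 3, 3, 3)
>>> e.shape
(11, 29)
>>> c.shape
(3, 13)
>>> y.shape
(3, 3, 13, 3)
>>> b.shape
(11, 3)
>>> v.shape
(3, 3, 3, 3)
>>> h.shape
(11, 3)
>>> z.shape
(3, 3)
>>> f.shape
(11,)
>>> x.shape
(3, 11, 3)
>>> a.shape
(3, 3)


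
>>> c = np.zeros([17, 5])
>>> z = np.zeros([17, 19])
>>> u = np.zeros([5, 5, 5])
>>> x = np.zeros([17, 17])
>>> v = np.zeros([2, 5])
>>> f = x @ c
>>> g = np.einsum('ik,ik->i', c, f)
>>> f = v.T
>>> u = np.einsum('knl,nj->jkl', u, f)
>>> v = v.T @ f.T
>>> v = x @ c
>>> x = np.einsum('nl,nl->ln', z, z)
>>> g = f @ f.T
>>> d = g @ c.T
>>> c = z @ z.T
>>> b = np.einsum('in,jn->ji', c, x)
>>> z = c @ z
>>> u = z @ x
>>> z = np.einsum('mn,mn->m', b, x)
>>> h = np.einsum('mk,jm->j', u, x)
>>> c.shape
(17, 17)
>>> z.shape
(19,)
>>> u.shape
(17, 17)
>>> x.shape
(19, 17)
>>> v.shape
(17, 5)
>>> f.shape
(5, 2)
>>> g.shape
(5, 5)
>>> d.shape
(5, 17)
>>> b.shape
(19, 17)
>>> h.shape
(19,)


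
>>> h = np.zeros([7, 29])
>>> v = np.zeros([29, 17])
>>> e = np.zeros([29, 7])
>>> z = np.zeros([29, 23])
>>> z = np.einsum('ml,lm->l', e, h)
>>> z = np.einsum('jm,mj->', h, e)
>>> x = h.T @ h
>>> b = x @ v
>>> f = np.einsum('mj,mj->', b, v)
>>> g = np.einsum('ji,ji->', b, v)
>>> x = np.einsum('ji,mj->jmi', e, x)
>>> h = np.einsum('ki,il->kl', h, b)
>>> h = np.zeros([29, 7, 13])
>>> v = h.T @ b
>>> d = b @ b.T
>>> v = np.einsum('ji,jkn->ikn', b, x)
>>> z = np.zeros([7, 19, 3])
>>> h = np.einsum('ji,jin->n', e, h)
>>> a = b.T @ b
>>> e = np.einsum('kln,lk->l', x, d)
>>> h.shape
(13,)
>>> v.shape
(17, 29, 7)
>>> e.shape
(29,)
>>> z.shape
(7, 19, 3)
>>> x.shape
(29, 29, 7)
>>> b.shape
(29, 17)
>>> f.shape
()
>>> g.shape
()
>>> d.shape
(29, 29)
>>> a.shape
(17, 17)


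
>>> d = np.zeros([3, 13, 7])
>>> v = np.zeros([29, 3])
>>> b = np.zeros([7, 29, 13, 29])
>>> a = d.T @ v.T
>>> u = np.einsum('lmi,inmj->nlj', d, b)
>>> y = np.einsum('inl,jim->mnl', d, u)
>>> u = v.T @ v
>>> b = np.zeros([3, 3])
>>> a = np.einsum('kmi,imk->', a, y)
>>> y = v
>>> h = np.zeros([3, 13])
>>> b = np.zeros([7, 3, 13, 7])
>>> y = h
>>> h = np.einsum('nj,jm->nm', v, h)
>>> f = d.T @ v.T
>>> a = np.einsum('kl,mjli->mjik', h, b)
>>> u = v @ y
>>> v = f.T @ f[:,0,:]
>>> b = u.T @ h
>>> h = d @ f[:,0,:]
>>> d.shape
(3, 13, 7)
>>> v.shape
(29, 13, 29)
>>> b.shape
(13, 13)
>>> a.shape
(7, 3, 7, 29)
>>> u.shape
(29, 13)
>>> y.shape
(3, 13)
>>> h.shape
(3, 13, 29)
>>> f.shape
(7, 13, 29)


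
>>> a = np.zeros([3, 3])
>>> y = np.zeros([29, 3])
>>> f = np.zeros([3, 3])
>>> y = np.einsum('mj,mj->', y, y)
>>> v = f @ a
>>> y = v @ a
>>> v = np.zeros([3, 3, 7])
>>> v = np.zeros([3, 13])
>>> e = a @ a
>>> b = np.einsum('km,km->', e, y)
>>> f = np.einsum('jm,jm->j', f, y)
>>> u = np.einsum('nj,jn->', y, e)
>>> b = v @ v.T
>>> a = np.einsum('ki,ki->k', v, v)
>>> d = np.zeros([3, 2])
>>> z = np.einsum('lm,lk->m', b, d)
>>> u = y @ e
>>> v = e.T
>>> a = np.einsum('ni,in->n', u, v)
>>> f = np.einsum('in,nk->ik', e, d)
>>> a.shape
(3,)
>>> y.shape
(3, 3)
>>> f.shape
(3, 2)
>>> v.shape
(3, 3)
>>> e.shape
(3, 3)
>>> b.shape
(3, 3)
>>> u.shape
(3, 3)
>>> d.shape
(3, 2)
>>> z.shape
(3,)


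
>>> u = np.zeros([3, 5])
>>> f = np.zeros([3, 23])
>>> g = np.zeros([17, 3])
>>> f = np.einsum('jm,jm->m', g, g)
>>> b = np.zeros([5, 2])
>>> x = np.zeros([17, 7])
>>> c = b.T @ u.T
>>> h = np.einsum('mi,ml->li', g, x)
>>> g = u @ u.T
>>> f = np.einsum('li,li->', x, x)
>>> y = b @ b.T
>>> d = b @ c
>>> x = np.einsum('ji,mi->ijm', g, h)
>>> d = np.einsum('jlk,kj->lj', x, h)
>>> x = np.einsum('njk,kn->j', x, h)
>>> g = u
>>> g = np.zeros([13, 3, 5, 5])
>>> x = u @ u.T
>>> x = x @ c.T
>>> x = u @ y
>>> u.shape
(3, 5)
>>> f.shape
()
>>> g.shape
(13, 3, 5, 5)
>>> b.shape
(5, 2)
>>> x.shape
(3, 5)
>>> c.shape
(2, 3)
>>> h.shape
(7, 3)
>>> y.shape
(5, 5)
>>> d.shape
(3, 3)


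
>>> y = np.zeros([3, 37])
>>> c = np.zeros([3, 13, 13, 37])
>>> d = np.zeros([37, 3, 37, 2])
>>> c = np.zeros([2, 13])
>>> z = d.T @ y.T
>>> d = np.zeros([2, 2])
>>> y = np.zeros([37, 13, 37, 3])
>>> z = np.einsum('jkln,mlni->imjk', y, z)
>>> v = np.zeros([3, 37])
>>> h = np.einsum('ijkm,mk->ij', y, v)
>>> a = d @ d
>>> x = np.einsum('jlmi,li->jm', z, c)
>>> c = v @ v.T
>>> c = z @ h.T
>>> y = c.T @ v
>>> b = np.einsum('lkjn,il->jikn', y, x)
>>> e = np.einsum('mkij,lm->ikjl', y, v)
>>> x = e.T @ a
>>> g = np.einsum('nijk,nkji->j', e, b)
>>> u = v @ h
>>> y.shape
(37, 37, 2, 37)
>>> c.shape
(3, 2, 37, 37)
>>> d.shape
(2, 2)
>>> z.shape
(3, 2, 37, 13)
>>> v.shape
(3, 37)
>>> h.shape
(37, 13)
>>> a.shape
(2, 2)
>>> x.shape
(3, 37, 37, 2)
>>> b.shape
(2, 3, 37, 37)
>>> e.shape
(2, 37, 37, 3)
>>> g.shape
(37,)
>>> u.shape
(3, 13)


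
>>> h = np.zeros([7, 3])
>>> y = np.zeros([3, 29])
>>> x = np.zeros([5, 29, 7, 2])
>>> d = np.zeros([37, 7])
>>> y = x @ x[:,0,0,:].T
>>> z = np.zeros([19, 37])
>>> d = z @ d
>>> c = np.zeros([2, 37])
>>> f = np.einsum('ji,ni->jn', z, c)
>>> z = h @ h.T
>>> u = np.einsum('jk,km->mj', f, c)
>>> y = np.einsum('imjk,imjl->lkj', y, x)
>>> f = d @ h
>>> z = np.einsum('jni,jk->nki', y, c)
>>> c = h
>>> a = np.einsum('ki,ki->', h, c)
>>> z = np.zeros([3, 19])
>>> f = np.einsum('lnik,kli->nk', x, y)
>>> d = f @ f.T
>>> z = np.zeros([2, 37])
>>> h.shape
(7, 3)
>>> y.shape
(2, 5, 7)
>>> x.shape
(5, 29, 7, 2)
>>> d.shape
(29, 29)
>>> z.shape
(2, 37)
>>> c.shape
(7, 3)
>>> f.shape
(29, 2)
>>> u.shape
(37, 19)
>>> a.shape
()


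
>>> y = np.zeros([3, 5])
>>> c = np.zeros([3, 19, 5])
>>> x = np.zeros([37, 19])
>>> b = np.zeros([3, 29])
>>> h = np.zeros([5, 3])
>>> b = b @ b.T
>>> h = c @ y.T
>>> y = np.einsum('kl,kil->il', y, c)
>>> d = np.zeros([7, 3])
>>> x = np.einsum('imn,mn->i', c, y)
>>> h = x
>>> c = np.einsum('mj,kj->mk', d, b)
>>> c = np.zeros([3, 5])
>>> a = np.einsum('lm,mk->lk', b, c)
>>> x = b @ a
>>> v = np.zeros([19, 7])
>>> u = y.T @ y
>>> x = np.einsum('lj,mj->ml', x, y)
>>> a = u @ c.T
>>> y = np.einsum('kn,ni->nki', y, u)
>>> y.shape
(5, 19, 5)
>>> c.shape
(3, 5)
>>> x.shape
(19, 3)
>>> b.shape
(3, 3)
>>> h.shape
(3,)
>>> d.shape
(7, 3)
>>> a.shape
(5, 3)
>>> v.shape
(19, 7)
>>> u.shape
(5, 5)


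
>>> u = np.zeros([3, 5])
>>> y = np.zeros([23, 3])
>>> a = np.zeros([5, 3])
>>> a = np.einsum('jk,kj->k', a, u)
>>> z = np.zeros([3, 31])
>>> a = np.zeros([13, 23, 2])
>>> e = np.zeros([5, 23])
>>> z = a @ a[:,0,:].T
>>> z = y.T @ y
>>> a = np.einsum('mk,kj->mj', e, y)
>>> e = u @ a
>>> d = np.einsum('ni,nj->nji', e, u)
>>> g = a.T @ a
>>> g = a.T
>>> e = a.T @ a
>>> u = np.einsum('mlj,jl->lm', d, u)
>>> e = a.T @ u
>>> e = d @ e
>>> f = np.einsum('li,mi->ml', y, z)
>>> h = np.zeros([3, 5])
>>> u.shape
(5, 3)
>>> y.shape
(23, 3)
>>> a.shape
(5, 3)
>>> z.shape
(3, 3)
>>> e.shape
(3, 5, 3)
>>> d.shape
(3, 5, 3)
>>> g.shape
(3, 5)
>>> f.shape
(3, 23)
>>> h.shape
(3, 5)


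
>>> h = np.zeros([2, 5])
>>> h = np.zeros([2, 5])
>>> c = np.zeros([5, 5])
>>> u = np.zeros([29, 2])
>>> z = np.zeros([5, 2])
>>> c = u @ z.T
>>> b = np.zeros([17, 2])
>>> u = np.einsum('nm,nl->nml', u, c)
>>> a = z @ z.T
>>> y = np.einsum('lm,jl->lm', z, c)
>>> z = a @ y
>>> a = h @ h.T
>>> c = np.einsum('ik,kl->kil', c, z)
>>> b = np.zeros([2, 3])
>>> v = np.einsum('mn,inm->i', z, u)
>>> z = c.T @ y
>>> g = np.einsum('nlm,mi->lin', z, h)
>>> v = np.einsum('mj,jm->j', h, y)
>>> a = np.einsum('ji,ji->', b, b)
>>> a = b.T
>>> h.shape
(2, 5)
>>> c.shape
(5, 29, 2)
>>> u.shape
(29, 2, 5)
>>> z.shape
(2, 29, 2)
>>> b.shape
(2, 3)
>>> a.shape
(3, 2)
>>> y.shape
(5, 2)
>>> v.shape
(5,)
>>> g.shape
(29, 5, 2)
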